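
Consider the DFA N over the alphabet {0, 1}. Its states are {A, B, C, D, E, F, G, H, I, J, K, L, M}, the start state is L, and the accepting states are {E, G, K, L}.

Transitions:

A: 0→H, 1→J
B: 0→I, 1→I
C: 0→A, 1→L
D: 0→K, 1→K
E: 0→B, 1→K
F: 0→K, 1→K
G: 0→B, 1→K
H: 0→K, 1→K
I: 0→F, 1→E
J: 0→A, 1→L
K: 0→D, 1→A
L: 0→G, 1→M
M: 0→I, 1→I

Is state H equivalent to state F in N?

Yes

First remove the unreachable states {C}; 12 states remain.
P0 = {E,G,K,L} | {A,B,D,F,H,I,J,M}.
On input 0, block {E,G,K,L} splits into {E,G,K} and {L}.
On input 1, block {E,G,K} splits into {E,G} and {K}.
Refine {A,B,D,F,H,I,J,M} on symbol 0: members go to different blocks, giving {A,B,I,J,M} and {D,F,H}.
On input 0, block {A,B,I,J,M} splits into {B,J,M} and {A,I}.
Split {B,J,M} by δ(·,1) → {B,M} and {J}.
Split {A,I} by δ(·,1) → {A} and {I}.
The partition is now stable with 8 blocks: {E,G} | {B,M} | {L} | {K} | {D,F,H} | {A} | {J} | {I}.
H and F lie in the same block of the stable partition, so they are equivalent — no string distinguishes them.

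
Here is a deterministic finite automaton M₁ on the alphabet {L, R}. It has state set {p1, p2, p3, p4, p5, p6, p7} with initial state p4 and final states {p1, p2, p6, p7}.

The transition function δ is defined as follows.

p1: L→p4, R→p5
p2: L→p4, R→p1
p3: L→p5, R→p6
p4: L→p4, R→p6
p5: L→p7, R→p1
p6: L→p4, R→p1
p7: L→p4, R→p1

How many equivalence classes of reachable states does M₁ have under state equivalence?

4

States {p2,p3} cannot be reached from the start state, so discard them.
Initial partition by acceptance: {p1,p6,p7} | {p4,p5}.
Refine {p1,p6,p7} on symbol R: members go to different blocks, giving {p6,p7} and {p1}.
Refine {p4,p5} on symbol L: members go to different blocks, giving {p4} and {p5}.
Stable partition: {p6,p7} | {p4} | {p1} | {p5} — 4 equivalence classes.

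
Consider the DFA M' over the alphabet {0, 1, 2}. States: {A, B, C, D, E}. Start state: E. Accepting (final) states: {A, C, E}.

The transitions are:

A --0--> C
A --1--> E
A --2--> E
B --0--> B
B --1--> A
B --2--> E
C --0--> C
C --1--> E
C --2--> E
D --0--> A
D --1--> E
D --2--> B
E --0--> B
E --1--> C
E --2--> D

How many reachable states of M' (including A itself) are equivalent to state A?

All states are reachable from the start state.
Initial partition by acceptance: {A,C,E} | {B,D}.
On input 0, block {A,C,E} splits into {A,C} and {E}.
Refine {B,D} on symbol 0: members go to different blocks, giving {B} and {D}.
Stable partition: {A,C} | {B} | {E} | {D} — 4 equivalence classes.
State A belongs to the block {A,C}, which has 2 states.

2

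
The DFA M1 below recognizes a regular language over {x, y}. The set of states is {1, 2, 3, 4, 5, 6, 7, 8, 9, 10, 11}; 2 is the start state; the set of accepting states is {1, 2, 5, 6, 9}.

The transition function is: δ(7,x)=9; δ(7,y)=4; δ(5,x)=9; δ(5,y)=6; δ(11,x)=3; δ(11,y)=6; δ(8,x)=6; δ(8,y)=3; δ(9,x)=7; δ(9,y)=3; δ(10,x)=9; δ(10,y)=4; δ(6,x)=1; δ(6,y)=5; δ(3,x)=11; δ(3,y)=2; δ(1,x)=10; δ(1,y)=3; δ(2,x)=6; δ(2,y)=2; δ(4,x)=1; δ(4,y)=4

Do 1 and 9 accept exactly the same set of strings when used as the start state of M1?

Yes

Reachable states from the start: {1,2,3,4,5,6,7,9,10,11}. Unreachable: {8} — drop them.
Start with accepting vs non-accepting: {1,2,5,6,9} | {3,4,7,10,11}.
Refine {1,2,5,6,9} on symbol x: members go to different blocks, giving {2,5,6} and {1,9}.
Split {2,5,6} by δ(·,x) → {5,6} and {2}.
Refine {3,4,7,10,11} on symbol x: members go to different blocks, giving {4,7,10} and {3,11}.
On input y, block {3,11} splits into {3} and {11}.
The partition is now stable with 6 blocks: {5,6} | {4,7,10} | {1,9} | {2} | {3} | {11}.
1 and 9 lie in the same block of the stable partition, so they are equivalent — no string distinguishes them.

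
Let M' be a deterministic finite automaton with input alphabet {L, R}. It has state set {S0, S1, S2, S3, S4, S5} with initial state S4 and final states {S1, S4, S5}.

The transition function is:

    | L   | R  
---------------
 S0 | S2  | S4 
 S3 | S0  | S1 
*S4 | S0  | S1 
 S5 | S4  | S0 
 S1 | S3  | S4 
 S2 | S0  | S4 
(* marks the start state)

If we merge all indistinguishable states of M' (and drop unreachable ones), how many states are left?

2

States {S5} cannot be reached from the start state, so discard them.
P0 = {S1,S4} | {S0,S2,S3}.
The partition is now stable with 2 blocks: {S1,S4} | {S0,S2,S3}.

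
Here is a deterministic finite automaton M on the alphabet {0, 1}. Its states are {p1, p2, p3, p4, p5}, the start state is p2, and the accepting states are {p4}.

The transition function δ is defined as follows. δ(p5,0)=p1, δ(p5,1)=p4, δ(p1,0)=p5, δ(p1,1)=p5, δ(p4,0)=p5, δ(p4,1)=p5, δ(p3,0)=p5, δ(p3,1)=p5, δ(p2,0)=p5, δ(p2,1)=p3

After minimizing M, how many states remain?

4

P0 = {p4} | {p1,p2,p3,p5}.
Refine {p1,p2,p3,p5} on symbol 1: members go to different blocks, giving {p1,p2,p3} and {p5}.
Split {p1,p2,p3} by δ(·,1) → {p1,p3} and {p2}.
The partition is now stable with 4 blocks: {p4} | {p1,p3} | {p5} | {p2}.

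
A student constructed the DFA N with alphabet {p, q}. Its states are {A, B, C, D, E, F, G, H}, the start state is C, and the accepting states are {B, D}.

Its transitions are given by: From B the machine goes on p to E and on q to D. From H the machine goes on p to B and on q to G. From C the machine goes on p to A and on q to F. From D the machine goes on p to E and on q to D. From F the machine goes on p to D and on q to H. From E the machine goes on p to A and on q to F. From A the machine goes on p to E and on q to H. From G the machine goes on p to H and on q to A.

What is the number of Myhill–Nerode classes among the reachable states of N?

All states are reachable from the start state.
Start with accepting vs non-accepting: {B,D} | {A,C,E,F,G,H}.
On input p, block {A,C,E,F,G,H} splits into {A,C,E,G} and {F,H}.
Refine {A,C,E,G} on symbol p: members go to different blocks, giving {A,C,E} and {G}.
On input q, block {F,H} splits into {F} and {H}.
Refine {A,C,E} on symbol q: members go to different blocks, giving {C,E} and {A}.
The partition is now stable with 6 blocks: {B,D} | {C,E} | {F} | {G} | {H} | {A}.

6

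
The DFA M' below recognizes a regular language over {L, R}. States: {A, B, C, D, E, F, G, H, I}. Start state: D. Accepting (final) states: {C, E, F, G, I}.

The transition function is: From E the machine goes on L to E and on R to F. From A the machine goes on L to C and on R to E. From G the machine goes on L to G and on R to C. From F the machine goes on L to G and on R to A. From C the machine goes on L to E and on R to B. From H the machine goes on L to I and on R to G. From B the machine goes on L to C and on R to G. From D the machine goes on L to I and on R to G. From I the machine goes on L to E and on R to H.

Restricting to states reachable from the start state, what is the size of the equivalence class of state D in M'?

4

Every state is reachable, so we keep all 9.
Start with accepting vs non-accepting: {C,E,F,G,I} | {A,B,D,H}.
Split {C,E,F,G,I} by δ(·,R) → {C,F,I} and {E,G}.
The partition is now stable with 3 blocks: {C,F,I} | {A,B,D,H} | {E,G}.
The equivalence class containing D is {A,B,D,H}, of size 4.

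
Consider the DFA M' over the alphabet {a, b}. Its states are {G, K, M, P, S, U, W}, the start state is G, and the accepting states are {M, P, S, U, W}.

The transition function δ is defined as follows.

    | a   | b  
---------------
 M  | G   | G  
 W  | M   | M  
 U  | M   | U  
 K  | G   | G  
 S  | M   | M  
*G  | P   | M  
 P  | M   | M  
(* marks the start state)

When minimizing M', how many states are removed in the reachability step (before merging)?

BFS from G reaches {G, M, P}; the 4 state(s) K, S, U, W are never visited.

4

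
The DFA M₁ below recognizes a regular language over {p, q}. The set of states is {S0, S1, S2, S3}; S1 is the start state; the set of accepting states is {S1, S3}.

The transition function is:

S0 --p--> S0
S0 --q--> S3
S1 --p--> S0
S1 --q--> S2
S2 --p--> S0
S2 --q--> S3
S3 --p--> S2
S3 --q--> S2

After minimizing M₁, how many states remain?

2

Every state is reachable, so we keep all 4.
Start with accepting vs non-accepting: {S1,S3} | {S0,S2}.
The partition is now stable with 2 blocks: {S1,S3} | {S0,S2}.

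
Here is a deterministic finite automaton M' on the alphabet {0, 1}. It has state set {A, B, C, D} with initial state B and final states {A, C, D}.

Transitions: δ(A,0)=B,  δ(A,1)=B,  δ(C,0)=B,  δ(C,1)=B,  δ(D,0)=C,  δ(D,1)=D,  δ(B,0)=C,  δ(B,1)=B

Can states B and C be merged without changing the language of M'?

No

States {A,D} cannot be reached from the start state, so discard them.
Start with accepting vs non-accepting: {C} | {B}.
No further refinement is possible. Final partition (2 blocks): {C} | {B}.
B and C end up in different blocks, so they are distinguishable. For instance, the string 'ε' is accepted from only C.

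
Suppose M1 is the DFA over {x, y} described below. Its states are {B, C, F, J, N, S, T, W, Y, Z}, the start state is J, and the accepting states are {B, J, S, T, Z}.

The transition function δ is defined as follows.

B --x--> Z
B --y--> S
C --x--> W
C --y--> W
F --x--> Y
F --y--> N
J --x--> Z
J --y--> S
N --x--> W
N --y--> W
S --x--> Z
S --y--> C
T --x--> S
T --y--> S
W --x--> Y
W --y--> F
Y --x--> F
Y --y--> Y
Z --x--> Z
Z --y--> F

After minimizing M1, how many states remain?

Reachable states from the start: {C,F,J,N,S,W,Y,Z}. Unreachable: {B,T} — drop them.
P0 = {J,S,Z} | {C,F,N,W,Y}.
Refine {J,S,Z} on symbol y: members go to different blocks, giving {S,Z} and {J}.
The partition is now stable with 3 blocks: {S,Z} | {C,F,N,W,Y} | {J}.

3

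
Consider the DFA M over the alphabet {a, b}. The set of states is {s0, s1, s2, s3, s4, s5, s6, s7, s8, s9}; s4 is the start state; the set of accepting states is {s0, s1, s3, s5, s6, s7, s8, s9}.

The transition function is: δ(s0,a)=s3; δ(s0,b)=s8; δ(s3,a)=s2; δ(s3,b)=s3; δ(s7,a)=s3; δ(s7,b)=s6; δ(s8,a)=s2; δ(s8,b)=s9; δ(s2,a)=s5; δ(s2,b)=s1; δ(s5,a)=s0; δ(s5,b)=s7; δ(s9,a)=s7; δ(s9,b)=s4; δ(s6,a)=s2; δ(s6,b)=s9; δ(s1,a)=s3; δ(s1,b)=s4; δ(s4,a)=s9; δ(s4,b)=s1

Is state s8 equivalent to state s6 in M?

Yes

P0 = {s0,s1,s3,s5,s6,s7,s8,s9} | {s2,s4}.
On input a, block {s0,s1,s3,s5,s6,s7,s8,s9} splits into {s0,s1,s5,s7,s9} and {s3,s6,s8}.
Refine {s0,s1,s5,s7,s9} on symbol a: members go to different blocks, giving {s0,s1,s7} and {s5,s9}.
Split {s0,s1,s7} by δ(·,b) → {s0,s7} and {s1}.
Refine {s3,s6,s8} on symbol b: members go to different blocks, giving {s6,s8} and {s3}.
On input b, block {s5,s9} splits into {s5} and {s9}.
Refine {s2,s4} on symbol a: members go to different blocks, giving {s2} and {s4}.
Stable partition: {s0,s7} | {s2} | {s6,s8} | {s5} | {s1} | {s3} | {s9} | {s4} — 8 equivalence classes.
s8 and s6 lie in the same block of the stable partition, so they are equivalent — no string distinguishes them.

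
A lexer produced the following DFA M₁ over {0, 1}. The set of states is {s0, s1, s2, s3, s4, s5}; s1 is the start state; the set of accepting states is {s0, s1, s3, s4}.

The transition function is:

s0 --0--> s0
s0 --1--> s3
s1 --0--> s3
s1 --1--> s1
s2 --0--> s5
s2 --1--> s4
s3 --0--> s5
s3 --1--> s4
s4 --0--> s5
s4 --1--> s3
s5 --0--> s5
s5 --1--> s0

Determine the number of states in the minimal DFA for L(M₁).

4

First remove the unreachable states {s2}; 5 states remain.
Initial partition by acceptance: {s0,s1,s3,s4} | {s5}.
Refine {s0,s1,s3,s4} on symbol 0: members go to different blocks, giving {s0,s1} and {s3,s4}.
Refine {s0,s1} on symbol 0: members go to different blocks, giving {s0} and {s1}.
Stable partition: {s0} | {s5} | {s3,s4} | {s1} — 4 equivalence classes.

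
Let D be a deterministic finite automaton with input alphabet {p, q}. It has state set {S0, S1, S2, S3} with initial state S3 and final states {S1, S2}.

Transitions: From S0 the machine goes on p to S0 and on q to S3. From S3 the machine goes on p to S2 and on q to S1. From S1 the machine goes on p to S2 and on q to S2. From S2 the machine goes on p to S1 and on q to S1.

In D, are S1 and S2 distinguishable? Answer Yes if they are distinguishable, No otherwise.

Reachable states from the start: {S1,S2,S3}. Unreachable: {S0} — drop them.
Start with accepting vs non-accepting: {S1,S2} | {S3}.
No further refinement is possible. Final partition (2 blocks): {S1,S2} | {S3}.
S1 and S2 lie in the same block of the stable partition, so they are equivalent — no string distinguishes them.

No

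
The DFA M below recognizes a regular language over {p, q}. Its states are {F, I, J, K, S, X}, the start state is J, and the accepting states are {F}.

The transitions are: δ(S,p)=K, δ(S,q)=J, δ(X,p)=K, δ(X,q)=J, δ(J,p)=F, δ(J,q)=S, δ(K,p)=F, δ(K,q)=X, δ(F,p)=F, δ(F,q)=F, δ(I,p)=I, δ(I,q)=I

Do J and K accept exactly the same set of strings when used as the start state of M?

Yes

States {I} cannot be reached from the start state, so discard them.
Initial partition by acceptance: {F} | {J,K,S,X}.
Split {J,K,S,X} by δ(·,p) → {J,K} and {S,X}.
No further refinement is possible. Final partition (3 blocks): {F} | {J,K} | {S,X}.
J and K lie in the same block of the stable partition, so they are equivalent — no string distinguishes them.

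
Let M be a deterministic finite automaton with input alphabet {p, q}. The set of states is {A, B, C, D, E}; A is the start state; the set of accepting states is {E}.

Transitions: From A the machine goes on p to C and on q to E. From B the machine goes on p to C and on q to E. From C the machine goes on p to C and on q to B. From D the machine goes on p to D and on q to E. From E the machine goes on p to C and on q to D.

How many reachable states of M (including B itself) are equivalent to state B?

All states are reachable from the start state.
Start with accepting vs non-accepting: {E} | {A,B,C,D}.
On input q, block {A,B,C,D} splits into {A,B,D} and {C}.
On input p, block {A,B,D} splits into {A,B} and {D}.
Stable partition: {E} | {A,B} | {C} | {D} — 4 equivalence classes.
The equivalence class containing B is {A,B}, of size 2.

2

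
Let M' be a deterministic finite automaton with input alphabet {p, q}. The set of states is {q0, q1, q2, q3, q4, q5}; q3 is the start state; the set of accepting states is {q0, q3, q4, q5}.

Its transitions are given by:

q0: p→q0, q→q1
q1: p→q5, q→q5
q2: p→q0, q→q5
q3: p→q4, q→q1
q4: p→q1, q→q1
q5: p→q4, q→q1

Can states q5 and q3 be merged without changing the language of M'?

Yes

Reachable states from the start: {q1,q3,q4,q5}. Unreachable: {q0,q2} — drop them.
Start with accepting vs non-accepting: {q3,q4,q5} | {q1}.
Refine {q3,q4,q5} on symbol p: members go to different blocks, giving {q3,q5} and {q4}.
Stable partition: {q3,q5} | {q1} | {q4} — 3 equivalence classes.
q5 and q3 lie in the same block of the stable partition, so they are equivalent — no string distinguishes them.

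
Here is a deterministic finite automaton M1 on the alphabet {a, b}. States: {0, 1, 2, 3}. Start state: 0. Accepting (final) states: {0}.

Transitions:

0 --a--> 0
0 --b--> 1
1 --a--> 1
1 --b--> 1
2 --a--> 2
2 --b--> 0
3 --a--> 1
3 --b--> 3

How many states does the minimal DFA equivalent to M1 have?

2

States {2,3} cannot be reached from the start state, so discard them.
P0 = {0} | {1}.
Stable partition: {0} | {1} — 2 equivalence classes.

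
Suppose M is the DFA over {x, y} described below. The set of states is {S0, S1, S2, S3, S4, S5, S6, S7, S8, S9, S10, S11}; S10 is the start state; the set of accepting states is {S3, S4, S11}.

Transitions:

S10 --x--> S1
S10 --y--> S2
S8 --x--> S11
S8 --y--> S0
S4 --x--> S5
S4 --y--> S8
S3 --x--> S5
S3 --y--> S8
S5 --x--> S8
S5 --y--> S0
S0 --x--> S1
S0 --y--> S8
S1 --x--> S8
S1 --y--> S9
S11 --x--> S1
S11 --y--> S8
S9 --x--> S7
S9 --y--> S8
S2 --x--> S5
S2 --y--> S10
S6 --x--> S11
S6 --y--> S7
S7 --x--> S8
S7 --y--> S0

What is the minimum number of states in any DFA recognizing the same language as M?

States {S3,S4,S6} cannot be reached from the start state, so discard them.
Start with accepting vs non-accepting: {S11} | {S0,S1,S2,S5,S7,S8,S9,S10}.
Refine {S0,S1,S2,S5,S7,S8,S9,S10} on symbol x: members go to different blocks, giving {S0,S1,S2,S5,S7,S9,S10} and {S8}.
On input x, block {S0,S1,S2,S5,S7,S9,S10} splits into {S0,S2,S9,S10} and {S1,S5,S7}.
Refine {S0,S2,S9,S10} on symbol y: members go to different blocks, giving {S0,S9} and {S2,S10}.
The partition is now stable with 5 blocks: {S11} | {S0,S9} | {S8} | {S1,S5,S7} | {S2,S10}.

5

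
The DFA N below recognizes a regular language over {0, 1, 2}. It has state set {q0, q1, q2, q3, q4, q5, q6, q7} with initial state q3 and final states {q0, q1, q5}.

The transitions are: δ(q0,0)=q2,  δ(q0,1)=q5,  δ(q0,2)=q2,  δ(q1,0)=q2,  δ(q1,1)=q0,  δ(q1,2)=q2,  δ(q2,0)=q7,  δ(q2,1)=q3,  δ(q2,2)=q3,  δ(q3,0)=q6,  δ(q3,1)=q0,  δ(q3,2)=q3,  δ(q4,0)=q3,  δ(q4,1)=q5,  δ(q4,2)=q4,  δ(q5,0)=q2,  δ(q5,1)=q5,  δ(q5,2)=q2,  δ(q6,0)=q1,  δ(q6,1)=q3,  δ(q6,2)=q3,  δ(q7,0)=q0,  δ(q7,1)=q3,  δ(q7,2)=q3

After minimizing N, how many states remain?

States {q4} cannot be reached from the start state, so discard them.
Initial partition by acceptance: {q0,q1,q5} | {q2,q3,q6,q7}.
Refine {q2,q3,q6,q7} on symbol 0: members go to different blocks, giving {q2,q3} and {q6,q7}.
On input 1, block {q2,q3} splits into {q2} and {q3}.
No further refinement is possible. Final partition (4 blocks): {q0,q1,q5} | {q2} | {q6,q7} | {q3}.

4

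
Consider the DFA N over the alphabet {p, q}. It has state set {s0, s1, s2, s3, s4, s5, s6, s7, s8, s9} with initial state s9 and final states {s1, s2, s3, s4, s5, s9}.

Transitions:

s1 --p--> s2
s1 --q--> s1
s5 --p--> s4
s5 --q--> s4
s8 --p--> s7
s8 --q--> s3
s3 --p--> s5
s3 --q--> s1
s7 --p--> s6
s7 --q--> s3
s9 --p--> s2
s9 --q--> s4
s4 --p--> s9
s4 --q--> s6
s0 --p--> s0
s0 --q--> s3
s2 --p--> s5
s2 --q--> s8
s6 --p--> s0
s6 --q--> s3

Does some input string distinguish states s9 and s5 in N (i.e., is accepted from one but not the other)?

Start with accepting vs non-accepting: {s1,s2,s3,s4,s5,s9} | {s0,s6,s7,s8}.
On input q, block {s1,s2,s3,s4,s5,s9} splits into {s1,s3,s5,s9} and {s2,s4}.
Refine {s1,s3,s5,s9} on symbol p: members go to different blocks, giving {s1,s5,s9} and {s3}.
Split {s1,s5,s9} by δ(·,q) → {s5,s9} and {s1}.
Stable partition: {s5,s9} | {s0,s6,s7,s8} | {s2,s4} | {s3} | {s1} — 5 equivalence classes.
s9 and s5 lie in the same block of the stable partition, so they are equivalent — no string distinguishes them.

No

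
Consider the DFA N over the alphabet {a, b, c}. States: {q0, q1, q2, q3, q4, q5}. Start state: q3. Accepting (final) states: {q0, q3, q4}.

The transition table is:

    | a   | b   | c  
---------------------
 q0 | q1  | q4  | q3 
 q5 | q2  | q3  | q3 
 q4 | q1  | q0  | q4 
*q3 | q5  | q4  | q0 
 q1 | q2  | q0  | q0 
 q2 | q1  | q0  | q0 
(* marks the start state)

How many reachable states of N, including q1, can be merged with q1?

Start with accepting vs non-accepting: {q0,q3,q4} | {q1,q2,q5}.
The partition is now stable with 2 blocks: {q0,q3,q4} | {q1,q2,q5}.
State q1 belongs to the block {q1,q2,q5}, which has 3 states.

3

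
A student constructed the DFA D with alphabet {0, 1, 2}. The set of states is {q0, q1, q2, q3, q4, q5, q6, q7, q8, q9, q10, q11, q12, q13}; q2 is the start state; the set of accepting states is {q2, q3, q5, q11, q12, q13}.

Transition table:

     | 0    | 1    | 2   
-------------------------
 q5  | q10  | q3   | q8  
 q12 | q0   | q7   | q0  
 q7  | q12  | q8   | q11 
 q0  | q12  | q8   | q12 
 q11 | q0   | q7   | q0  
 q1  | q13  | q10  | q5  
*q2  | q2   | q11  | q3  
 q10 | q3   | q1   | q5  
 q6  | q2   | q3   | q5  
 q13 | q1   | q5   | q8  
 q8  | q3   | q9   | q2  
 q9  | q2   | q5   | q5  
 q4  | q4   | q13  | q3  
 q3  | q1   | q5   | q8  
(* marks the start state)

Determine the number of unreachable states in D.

Starting at q2 and following transitions, the reachable set is {q0, q1, q2, q3, q5, q7, q8, q9, q10, q11, q12, q13}. That leaves q4, q6 unreachable — 2 in total.

2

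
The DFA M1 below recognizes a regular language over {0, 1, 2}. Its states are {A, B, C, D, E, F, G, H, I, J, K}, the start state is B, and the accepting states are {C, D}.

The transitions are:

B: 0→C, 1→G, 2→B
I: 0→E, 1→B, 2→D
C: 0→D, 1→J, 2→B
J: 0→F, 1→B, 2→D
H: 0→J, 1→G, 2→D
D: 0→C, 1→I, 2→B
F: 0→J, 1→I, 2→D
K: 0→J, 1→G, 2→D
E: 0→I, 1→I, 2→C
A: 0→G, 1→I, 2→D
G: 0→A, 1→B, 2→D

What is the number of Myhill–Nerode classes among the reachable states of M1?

4

Reachable states from the start: {A,B,C,D,E,F,G,I,J}. Unreachable: {H,K} — drop them.
P0 = {C,D} | {A,B,E,F,G,I,J}.
Split {A,B,E,F,G,I,J} by δ(·,0) → {A,E,F,G,I,J} and {B}.
Split {A,E,F,G,I,J} by δ(·,1) → {A,E,F} and {G,I,J}.
No further refinement is possible. Final partition (4 blocks): {C,D} | {A,E,F} | {B} | {G,I,J}.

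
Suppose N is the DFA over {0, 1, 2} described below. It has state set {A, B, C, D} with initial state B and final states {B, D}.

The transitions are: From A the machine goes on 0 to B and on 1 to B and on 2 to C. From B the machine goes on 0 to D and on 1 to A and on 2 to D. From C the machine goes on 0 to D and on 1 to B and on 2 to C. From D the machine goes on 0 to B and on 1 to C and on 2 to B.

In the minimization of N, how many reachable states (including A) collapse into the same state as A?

All states are reachable from the start state.
P0 = {B,D} | {A,C}.
The partition is now stable with 2 blocks: {B,D} | {A,C}.
The equivalence class containing A is {A,C}, of size 2.

2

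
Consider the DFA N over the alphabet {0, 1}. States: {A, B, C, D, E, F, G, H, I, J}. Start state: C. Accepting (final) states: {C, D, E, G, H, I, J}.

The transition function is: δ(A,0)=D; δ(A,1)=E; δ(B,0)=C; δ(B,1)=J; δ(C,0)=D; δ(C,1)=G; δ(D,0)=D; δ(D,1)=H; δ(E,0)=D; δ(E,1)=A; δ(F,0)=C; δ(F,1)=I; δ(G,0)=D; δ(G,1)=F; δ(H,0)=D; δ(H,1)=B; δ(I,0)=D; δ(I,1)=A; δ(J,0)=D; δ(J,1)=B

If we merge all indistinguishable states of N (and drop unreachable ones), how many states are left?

3

Every state is reachable, so we keep all 10.
Start with accepting vs non-accepting: {C,D,E,G,H,I,J} | {A,B,F}.
Refine {C,D,E,G,H,I,J} on symbol 1: members go to different blocks, giving {E,G,H,I,J} and {C,D}.
The partition is now stable with 3 blocks: {E,G,H,I,J} | {A,B,F} | {C,D}.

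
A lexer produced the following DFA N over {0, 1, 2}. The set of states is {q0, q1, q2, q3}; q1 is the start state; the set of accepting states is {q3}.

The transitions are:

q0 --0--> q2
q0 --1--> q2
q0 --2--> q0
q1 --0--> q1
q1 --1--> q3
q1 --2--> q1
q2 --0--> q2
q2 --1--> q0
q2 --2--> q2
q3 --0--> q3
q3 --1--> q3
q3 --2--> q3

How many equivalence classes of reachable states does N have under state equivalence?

2

States {q0,q2} cannot be reached from the start state, so discard them.
P0 = {q3} | {q1}.
Stable partition: {q3} | {q1} — 2 equivalence classes.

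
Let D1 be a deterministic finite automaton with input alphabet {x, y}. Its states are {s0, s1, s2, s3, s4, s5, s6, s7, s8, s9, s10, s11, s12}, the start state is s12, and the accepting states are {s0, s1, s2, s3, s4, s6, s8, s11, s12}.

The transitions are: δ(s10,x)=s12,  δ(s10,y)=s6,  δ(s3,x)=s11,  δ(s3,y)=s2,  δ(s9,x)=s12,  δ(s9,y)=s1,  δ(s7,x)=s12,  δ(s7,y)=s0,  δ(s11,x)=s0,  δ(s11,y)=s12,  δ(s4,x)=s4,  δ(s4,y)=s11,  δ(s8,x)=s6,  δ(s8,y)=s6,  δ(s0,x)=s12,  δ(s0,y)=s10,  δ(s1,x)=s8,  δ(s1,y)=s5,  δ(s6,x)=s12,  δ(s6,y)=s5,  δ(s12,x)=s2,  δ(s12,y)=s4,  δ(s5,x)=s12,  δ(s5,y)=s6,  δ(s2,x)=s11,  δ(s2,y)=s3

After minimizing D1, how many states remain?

6

First remove the unreachable states {s1,s7,s8,s9}; 9 states remain.
Start with accepting vs non-accepting: {s0,s2,s3,s4,s6,s11,s12} | {s5,s10}.
On input y, block {s0,s2,s3,s4,s6,s11,s12} splits into {s2,s3,s4,s11,s12} and {s0,s6}.
Split {s2,s3,s4,s11,s12} by δ(·,x) → {s2,s3,s4,s12} and {s11}.
On input x, block {s2,s3,s4,s12} splits into {s2,s3} and {s4,s12}.
On input x, block {s4,s12} splits into {s4} and {s12}.
No further refinement is possible. Final partition (6 blocks): {s2,s3} | {s5,s10} | {s0,s6} | {s11} | {s4} | {s12}.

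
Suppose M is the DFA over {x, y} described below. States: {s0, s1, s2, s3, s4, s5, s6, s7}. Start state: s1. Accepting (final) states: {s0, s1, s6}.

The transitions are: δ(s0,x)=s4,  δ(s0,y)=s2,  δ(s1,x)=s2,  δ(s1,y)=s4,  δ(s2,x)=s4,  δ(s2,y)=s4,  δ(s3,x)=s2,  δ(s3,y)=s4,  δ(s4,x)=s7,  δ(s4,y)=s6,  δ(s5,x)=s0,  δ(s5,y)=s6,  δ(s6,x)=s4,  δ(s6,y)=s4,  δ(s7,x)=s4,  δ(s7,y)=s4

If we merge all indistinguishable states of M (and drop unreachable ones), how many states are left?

Reachable states from the start: {s1,s2,s4,s6,s7}. Unreachable: {s0,s3,s5} — drop them.
P0 = {s1,s6} | {s2,s4,s7}.
On input y, block {s2,s4,s7} splits into {s2,s7} and {s4}.
On input x, block {s1,s6} splits into {s1} and {s6}.
Stable partition: {s1} | {s2,s7} | {s4} | {s6} — 4 equivalence classes.

4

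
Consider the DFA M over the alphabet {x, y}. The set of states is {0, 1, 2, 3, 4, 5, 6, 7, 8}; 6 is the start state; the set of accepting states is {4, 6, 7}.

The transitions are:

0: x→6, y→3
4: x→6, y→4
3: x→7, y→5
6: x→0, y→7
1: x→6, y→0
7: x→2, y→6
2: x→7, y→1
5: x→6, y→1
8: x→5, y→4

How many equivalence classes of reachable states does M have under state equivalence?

2

First remove the unreachable states {4,8}; 7 states remain.
P0 = {6,7} | {0,1,2,3,5}.
The partition is now stable with 2 blocks: {6,7} | {0,1,2,3,5}.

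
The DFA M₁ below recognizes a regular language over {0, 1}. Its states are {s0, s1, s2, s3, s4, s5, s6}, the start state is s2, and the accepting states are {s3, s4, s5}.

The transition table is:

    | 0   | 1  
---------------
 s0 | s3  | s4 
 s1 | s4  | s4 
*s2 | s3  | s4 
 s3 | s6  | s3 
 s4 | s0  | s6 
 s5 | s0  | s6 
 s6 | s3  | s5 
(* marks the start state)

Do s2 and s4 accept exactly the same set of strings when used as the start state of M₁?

Reachable states from the start: {s0,s2,s3,s4,s5,s6}. Unreachable: {s1} — drop them.
P0 = {s3,s4,s5} | {s0,s2,s6}.
Split {s3,s4,s5} by δ(·,1) → {s4,s5} and {s3}.
No further refinement is possible. Final partition (3 blocks): {s4,s5} | {s0,s2,s6} | {s3}.
s2 and s4 end up in different blocks, so they are distinguishable. For instance, the string 'ε' is accepted from only s4.

No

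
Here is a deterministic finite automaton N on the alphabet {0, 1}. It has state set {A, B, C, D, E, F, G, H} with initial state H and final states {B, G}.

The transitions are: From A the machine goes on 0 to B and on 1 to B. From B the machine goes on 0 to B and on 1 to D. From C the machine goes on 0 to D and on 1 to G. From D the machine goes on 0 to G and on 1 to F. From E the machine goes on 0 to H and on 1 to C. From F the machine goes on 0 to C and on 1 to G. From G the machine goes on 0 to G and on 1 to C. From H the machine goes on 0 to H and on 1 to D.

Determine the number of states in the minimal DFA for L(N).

States {A,B,E} cannot be reached from the start state, so discard them.
Start with accepting vs non-accepting: {G} | {C,D,F,H}.
On input 0, block {C,D,F,H} splits into {C,F,H} and {D}.
On input 0, block {C,F,H} splits into {F,H} and {C}.
Split {F,H} by δ(·,0) → {F} and {H}.
Stable partition: {G} | {F} | {D} | {C} | {H} — 5 equivalence classes.

5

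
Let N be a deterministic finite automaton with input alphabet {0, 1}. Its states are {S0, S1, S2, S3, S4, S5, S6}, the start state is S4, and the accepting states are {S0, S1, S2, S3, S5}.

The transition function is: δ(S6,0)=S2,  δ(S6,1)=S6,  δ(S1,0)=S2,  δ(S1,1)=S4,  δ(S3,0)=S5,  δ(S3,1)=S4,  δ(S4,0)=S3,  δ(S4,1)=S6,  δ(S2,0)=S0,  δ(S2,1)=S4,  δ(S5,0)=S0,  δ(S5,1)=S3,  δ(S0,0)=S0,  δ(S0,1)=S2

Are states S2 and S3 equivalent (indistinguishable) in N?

States {S1} cannot be reached from the start state, so discard them.
Start with accepting vs non-accepting: {S0,S2,S3,S5} | {S4,S6}.
Refine {S0,S2,S3,S5} on symbol 1: members go to different blocks, giving {S0,S5} and {S2,S3}.
No further refinement is possible. Final partition (3 blocks): {S0,S5} | {S4,S6} | {S2,S3}.
S2 and S3 lie in the same block of the stable partition, so they are equivalent — no string distinguishes them.

Yes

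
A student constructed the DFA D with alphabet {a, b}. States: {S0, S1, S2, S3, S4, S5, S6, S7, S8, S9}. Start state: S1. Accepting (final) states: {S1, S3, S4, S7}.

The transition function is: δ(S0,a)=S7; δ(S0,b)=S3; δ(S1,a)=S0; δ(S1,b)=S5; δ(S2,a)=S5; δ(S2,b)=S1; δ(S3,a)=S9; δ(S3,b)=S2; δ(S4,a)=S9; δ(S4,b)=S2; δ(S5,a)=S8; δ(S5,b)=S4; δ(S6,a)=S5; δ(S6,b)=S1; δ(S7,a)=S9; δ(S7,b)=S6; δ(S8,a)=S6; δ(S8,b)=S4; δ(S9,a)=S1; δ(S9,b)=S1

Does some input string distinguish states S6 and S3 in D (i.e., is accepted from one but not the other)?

Yes

All states are reachable from the start state.
P0 = {S1,S3,S4,S7} | {S0,S2,S5,S6,S8,S9}.
Refine {S0,S2,S5,S6,S8,S9} on symbol a: members go to different blocks, giving {S2,S5,S6,S8} and {S0,S9}.
No further refinement is possible. Final partition (3 blocks): {S1,S3,S4,S7} | {S2,S5,S6,S8} | {S0,S9}.
S6 and S3 end up in different blocks, so they are distinguishable. For instance, the string 'ε' is accepted from only S3.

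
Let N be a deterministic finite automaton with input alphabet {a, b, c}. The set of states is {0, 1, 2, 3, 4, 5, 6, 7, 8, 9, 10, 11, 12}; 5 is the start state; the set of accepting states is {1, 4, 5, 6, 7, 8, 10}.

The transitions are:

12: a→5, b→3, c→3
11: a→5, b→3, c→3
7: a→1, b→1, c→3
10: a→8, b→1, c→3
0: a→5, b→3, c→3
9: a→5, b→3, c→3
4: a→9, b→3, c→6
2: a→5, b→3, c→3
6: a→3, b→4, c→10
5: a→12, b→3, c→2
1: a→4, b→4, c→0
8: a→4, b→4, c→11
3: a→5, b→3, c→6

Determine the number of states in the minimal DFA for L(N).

7

States {7} cannot be reached from the start state, so discard them.
Start with accepting vs non-accepting: {1,4,5,6,8,10} | {0,2,3,9,11,12}.
Refine {1,4,5,6,8,10} on symbol a: members go to different blocks, giving {1,8,10} and {4,5,6}.
Split {1,8,10} by δ(·,a) → {1,8} and {10}.
Split {0,2,3,9,11,12} by δ(·,c) → {0,2,9,11,12} and {3}.
Refine {4,5,6} on symbol a: members go to different blocks, giving {4,5} and {6}.
On input c, block {4,5} splits into {4} and {5}.
No further refinement is possible. Final partition (7 blocks): {1,8} | {0,2,9,11,12} | {4} | {10} | {3} | {6} | {5}.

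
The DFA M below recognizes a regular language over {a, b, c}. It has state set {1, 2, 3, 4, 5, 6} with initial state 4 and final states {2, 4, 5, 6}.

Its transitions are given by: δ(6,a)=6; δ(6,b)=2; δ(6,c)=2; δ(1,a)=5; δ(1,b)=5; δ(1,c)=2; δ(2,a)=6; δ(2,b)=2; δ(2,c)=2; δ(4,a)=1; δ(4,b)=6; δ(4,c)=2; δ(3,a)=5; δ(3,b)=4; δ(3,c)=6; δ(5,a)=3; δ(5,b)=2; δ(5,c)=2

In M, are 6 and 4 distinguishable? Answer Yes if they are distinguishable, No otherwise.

Yes

All states are reachable from the start state.
P0 = {2,4,5,6} | {1,3}.
On input a, block {2,4,5,6} splits into {2,6} and {4,5}.
Stable partition: {2,6} | {1,3} | {4,5} — 3 equivalence classes.
6 and 4 end up in different blocks, so they are distinguishable. For instance, the string 'a' is accepted from only 6.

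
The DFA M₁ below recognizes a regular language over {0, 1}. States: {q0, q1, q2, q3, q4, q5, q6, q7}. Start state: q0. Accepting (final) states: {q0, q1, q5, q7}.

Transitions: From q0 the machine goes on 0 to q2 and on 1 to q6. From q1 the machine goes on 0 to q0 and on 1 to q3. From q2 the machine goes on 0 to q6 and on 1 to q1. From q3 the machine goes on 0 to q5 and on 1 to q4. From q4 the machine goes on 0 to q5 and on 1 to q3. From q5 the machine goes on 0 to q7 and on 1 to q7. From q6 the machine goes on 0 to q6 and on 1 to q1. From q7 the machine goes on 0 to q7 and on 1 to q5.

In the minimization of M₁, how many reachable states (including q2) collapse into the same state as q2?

2

All states are reachable from the start state.
Start with accepting vs non-accepting: {q0,q1,q5,q7} | {q2,q3,q4,q6}.
On input 0, block {q0,q1,q5,q7} splits into {q1,q5,q7} and {q0}.
On input 0, block {q1,q5,q7} splits into {q5,q7} and {q1}.
On input 0, block {q2,q3,q4,q6} splits into {q2,q6} and {q3,q4}.
No further refinement is possible. Final partition (5 blocks): {q5,q7} | {q2,q6} | {q0} | {q1} | {q3,q4}.
The equivalence class containing q2 is {q2,q6}, of size 2.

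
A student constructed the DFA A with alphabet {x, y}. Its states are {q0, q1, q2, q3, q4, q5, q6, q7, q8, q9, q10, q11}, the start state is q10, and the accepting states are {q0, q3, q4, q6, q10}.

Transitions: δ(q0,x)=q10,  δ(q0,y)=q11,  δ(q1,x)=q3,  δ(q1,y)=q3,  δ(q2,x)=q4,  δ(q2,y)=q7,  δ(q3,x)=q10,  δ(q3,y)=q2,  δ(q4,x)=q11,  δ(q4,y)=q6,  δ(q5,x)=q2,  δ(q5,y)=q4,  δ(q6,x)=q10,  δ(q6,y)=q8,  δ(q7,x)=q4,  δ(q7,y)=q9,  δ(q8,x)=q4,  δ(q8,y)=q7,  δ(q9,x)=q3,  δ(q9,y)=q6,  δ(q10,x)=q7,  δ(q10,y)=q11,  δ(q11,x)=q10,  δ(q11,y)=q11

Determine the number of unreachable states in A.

3

No path from q10 leads to q0, q1, q5; the other 9 states are all reachable.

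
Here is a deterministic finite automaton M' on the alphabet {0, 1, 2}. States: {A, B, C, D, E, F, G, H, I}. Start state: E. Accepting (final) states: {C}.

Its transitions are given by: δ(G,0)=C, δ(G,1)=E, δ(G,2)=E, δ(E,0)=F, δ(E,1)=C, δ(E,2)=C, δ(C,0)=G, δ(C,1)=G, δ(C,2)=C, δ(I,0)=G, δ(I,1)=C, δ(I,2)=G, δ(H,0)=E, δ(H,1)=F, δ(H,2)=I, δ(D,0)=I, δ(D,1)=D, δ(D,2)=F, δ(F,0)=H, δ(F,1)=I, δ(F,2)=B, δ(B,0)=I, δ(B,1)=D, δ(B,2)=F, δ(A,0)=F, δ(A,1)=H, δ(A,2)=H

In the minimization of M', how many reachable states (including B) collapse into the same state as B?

2

States {A} cannot be reached from the start state, so discard them.
Initial partition by acceptance: {C} | {B,D,E,F,G,H,I}.
Split {B,D,E,F,G,H,I} by δ(·,0) → {B,D,E,F,H,I} and {G}.
Refine {B,D,E,F,H,I} on symbol 0: members go to different blocks, giving {B,D,E,F,H} and {I}.
Refine {B,D,E,F,H} on symbol 0: members go to different blocks, giving {E,F,H} and {B,D}.
Split {E,F,H} by δ(·,1) → {E} and {F} and {H}.
Stable partition: {C} | {E} | {G} | {I} | {B,D} | {F} | {H} — 7 equivalence classes.
The equivalence class containing B is {B,D}, of size 2.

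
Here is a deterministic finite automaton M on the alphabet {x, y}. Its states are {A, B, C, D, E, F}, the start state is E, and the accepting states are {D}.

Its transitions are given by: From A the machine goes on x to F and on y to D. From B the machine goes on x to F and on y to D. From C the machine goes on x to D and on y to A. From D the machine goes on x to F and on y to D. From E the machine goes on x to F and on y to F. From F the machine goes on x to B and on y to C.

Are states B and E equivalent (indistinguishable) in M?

No

Start with accepting vs non-accepting: {D} | {A,B,C,E,F}.
Split {A,B,C,E,F} by δ(·,x) → {A,B,E,F} and {C}.
Split {A,B,E,F} by δ(·,y) → {A,B} and {E} and {F}.
No further refinement is possible. Final partition (5 blocks): {D} | {A,B} | {C} | {E} | {F}.
B and E end up in different blocks, so they are distinguishable. For instance, the string 'y' is accepted from only B.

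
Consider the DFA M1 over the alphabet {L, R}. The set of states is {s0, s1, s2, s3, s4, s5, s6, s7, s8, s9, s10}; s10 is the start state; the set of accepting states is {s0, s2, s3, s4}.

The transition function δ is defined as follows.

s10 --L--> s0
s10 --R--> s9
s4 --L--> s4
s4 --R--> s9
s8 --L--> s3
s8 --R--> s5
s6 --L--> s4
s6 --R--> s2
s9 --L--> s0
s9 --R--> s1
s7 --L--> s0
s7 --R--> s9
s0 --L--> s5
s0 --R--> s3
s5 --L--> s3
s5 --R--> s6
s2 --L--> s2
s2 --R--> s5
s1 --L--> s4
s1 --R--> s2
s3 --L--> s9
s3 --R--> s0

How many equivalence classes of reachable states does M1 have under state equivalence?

5

States {s7,s8} cannot be reached from the start state, so discard them.
Start with accepting vs non-accepting: {s0,s2,s3,s4} | {s1,s5,s6,s9,s10}.
Split {s0,s2,s3,s4} by δ(·,L) → {s0,s3} and {s2,s4}.
Split {s1,s5,s6,s9,s10} by δ(·,L) → {s5,s9,s10} and {s1,s6}.
Split {s5,s9,s10} by δ(·,R) → {s5,s9} and {s10}.
The partition is now stable with 5 blocks: {s0,s3} | {s5,s9} | {s2,s4} | {s1,s6} | {s10}.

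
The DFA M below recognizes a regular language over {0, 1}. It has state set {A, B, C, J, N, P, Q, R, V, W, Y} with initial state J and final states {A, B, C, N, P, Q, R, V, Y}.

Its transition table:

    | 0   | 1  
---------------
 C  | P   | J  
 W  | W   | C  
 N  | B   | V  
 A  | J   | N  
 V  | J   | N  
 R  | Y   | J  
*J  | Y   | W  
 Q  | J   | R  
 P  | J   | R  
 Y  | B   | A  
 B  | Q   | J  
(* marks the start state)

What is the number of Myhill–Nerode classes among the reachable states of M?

7

Initial partition by acceptance: {A,B,C,N,P,Q,R,V,Y} | {J,W}.
Refine {A,B,C,N,P,Q,R,V,Y} on symbol 0: members go to different blocks, giving {B,C,N,R,Y} and {A,P,Q,V}.
Split {B,C,N,R,Y} by δ(·,0) → {N,R,Y} and {B,C}.
Split {N,R,Y} by δ(·,0) → {N,Y} and {R}.
On input 0, block {J,W} splits into {W} and {J}.
Split {A,P,Q,V} by δ(·,1) → {A,V} and {P,Q}.
Stable partition: {N,Y} | {W} | {A,V} | {B,C} | {R} | {J} | {P,Q} — 7 equivalence classes.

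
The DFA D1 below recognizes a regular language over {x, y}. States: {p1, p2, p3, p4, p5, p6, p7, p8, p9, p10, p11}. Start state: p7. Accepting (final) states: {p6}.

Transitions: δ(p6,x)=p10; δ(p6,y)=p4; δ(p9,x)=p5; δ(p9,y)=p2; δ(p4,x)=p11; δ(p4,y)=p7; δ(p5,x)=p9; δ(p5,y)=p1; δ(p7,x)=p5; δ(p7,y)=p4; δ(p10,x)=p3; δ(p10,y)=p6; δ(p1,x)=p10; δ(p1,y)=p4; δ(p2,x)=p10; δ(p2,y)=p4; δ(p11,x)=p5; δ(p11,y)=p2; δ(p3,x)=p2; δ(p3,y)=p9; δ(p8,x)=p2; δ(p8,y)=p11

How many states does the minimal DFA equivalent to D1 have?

6

States {p8} cannot be reached from the start state, so discard them.
Start with accepting vs non-accepting: {p6} | {p1,p2,p3,p4,p5,p7,p9,p10,p11}.
Refine {p1,p2,p3,p4,p5,p7,p9,p10,p11} on symbol y: members go to different blocks, giving {p1,p2,p3,p4,p5,p7,p9,p11} and {p10}.
On input x, block {p1,p2,p3,p4,p5,p7,p9,p11} splits into {p3,p4,p5,p7,p9,p11} and {p1,p2}.
Split {p3,p4,p5,p7,p9,p11} by δ(·,x) → {p4,p5,p7,p9,p11} and {p3}.
Split {p4,p5,p7,p9,p11} by δ(·,y) → {p5,p9,p11} and {p4,p7}.
No further refinement is possible. Final partition (6 blocks): {p6} | {p5,p9,p11} | {p10} | {p1,p2} | {p3} | {p4,p7}.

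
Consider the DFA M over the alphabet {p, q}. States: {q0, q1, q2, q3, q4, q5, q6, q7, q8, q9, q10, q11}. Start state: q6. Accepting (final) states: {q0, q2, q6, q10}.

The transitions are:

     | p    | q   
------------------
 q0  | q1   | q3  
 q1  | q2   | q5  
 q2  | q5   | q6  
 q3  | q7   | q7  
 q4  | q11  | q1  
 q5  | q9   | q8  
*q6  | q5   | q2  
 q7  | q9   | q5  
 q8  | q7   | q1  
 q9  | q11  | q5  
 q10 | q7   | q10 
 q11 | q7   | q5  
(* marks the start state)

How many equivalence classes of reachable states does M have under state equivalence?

States {q0,q3,q4,q10} cannot be reached from the start state, so discard them.
Start with accepting vs non-accepting: {q2,q6} | {q1,q5,q7,q8,q9,q11}.
Split {q1,q5,q7,q8,q9,q11} by δ(·,p) → {q5,q7,q8,q9,q11} and {q1}.
Refine {q5,q7,q8,q9,q11} on symbol q: members go to different blocks, giving {q5,q7,q9,q11} and {q8}.
On input q, block {q5,q7,q9,q11} splits into {q7,q9,q11} and {q5}.
No further refinement is possible. Final partition (5 blocks): {q2,q6} | {q7,q9,q11} | {q1} | {q8} | {q5}.

5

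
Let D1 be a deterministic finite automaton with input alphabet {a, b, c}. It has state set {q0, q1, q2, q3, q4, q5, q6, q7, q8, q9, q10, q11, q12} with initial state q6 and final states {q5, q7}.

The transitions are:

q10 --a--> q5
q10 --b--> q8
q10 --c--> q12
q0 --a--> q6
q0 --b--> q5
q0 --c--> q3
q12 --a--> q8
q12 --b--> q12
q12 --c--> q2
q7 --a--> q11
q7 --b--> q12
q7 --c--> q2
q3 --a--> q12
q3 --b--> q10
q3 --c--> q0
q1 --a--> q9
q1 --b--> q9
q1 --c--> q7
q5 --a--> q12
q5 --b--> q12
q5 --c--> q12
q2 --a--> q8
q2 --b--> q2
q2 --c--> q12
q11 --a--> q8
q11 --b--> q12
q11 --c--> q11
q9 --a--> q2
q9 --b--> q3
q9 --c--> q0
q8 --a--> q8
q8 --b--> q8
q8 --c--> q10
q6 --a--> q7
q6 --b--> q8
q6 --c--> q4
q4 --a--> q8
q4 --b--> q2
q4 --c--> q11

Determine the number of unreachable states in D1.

4

BFS from q6 reaches {q2, q4, q5, q6, q7, q8, q10, q11, q12}; the 4 state(s) q0, q1, q3, q9 are never visited.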